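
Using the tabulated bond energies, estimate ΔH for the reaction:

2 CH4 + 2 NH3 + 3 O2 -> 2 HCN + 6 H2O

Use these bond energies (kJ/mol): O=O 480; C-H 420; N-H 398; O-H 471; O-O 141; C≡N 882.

ΔH ≈ −1068 kJ

Bonds broken (reactants):
  C-H: 8 × 420 = 3360
  N-H: 6 × 398 = 2388
  O=O: 3 × 480 = 1440
  Σ(broken) = 7188 kJ
Bonds formed (products):
  C≡N: 2 × 882 = 1764
  C-H: 2 × 420 = 840
  O-H: 12 × 471 = 5652
  Σ(formed) = 8256 kJ
ΔH = Σ(broken) − Σ(formed) = 7188 − 8256 = −1068 kJ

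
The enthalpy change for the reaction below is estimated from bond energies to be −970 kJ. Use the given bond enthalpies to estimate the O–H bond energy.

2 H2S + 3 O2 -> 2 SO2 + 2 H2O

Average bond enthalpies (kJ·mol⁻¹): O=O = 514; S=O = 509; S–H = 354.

D(O–H) ≈ 473 kJ/mol

Let D be the O–H bond energy.
Σ(broken) = 3×514 + 4×354 = 2958
Σ(formed) = 4×D + 4×509 = 2036 + 4D
ΔH = Σ(broken) − Σ(formed) = (2958) − (2036 + 4D) = +922 − 4D
Setting this equal to −970 kJ gives 4D = 1892, so D = 473 kJ/mol.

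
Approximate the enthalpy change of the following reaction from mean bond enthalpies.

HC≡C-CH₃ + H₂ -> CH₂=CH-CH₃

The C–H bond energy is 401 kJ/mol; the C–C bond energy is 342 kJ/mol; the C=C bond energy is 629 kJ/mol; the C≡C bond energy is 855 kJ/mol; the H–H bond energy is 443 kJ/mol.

ΔH ≈ −133 kJ

Bonds broken (reactants):
  C≡C: 1 × 855 = 855
  C–C: 1 × 342 = 342
  C–H: 4 × 401 = 1604
  H–H: 1 × 443 = 443
  Σ(broken) = 3244 kJ
Bonds formed (products):
  C–C: 1 × 342 = 342
  C–H: 6 × 401 = 2406
  C=C: 1 × 629 = 629
  Σ(formed) = 3377 kJ
ΔH = Σ(broken) − Σ(formed) = 3244 − 3377 = −133 kJ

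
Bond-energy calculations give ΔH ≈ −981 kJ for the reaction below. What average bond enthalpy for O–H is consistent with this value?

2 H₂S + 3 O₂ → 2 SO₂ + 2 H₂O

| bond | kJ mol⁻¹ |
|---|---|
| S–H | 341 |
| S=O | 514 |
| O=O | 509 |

Let D be the O–H bond energy.
Σ(broken) = 3×509 + 4×341 = 2891
Σ(formed) = 4×D + 4×514 = 2056 + 4D
ΔH = Σ(broken) − Σ(formed) = (2891) − (2056 + 4D) = +835 − 4D
Setting this equal to −981 kJ gives 4D = 1816, so D = 454 kJ/mol.

D(O–H) ≈ 454 kJ/mol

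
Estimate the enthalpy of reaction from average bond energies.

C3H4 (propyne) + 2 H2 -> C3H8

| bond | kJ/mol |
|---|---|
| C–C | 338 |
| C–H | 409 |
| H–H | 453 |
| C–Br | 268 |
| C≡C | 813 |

Bonds broken (reactants):
  C≡C: 1 × 813 = 813
  C–C: 1 × 338 = 338
  C–H: 4 × 409 = 1636
  H–H: 2 × 453 = 906
  Σ(broken) = 3693 kJ
Bonds formed (products):
  C–C: 2 × 338 = 676
  C–H: 8 × 409 = 3272
  Σ(formed) = 3948 kJ
ΔH = Σ(broken) − Σ(formed) = 3693 − 3948 = −255 kJ

ΔH ≈ −255 kJ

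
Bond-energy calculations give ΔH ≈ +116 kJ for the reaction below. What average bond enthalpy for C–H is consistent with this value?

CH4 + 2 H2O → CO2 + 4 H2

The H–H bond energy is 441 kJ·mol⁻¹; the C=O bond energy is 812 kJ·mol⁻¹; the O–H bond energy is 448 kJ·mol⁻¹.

D(C–H) ≈ 428 kJ/mol

Let D be the C–H bond energy.
Σ(broken) = 4×D + 4×448 = 1792 + 4D
Σ(formed) = 2×812 + 4×441 = 3388
ΔH = Σ(broken) − Σ(formed) = (1792 + 4D) − (3388) = −1596 + 4D
Setting this equal to +116 kJ gives 4D = 1712, so D = 428 kJ/mol.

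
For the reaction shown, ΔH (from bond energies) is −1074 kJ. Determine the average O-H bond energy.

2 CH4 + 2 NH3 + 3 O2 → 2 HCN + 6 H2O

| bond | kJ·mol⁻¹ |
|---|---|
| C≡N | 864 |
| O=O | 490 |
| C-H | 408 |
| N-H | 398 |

Let D be the O-H bond energy.
Σ(broken) = 8×408 + 6×398 + 3×490 = 7122
Σ(formed) = 2×864 + 2×408 + 12×D = 2544 + 12D
ΔH = Σ(broken) − Σ(formed) = (7122) − (2544 + 12D) = +4578 − 12D
Setting this equal to −1074 kJ gives 12D = 5652, so D = 471 kJ/mol.

D(O-H) ≈ 471 kJ/mol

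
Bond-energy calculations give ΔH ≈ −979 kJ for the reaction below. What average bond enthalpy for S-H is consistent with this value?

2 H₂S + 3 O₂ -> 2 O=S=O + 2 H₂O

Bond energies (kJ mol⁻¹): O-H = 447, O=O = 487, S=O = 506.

D(S-H) ≈ 343 kJ/mol

Let D be the S-H bond energy.
Σ(broken) = 3×487 + 4×D = 1461 + 4D
Σ(formed) = 4×447 + 4×506 = 3812
ΔH = Σ(broken) − Σ(formed) = (1461 + 4D) − (3812) = −2351 + 4D
Setting this equal to −979 kJ gives 4D = 1372, so D = 343 kJ/mol.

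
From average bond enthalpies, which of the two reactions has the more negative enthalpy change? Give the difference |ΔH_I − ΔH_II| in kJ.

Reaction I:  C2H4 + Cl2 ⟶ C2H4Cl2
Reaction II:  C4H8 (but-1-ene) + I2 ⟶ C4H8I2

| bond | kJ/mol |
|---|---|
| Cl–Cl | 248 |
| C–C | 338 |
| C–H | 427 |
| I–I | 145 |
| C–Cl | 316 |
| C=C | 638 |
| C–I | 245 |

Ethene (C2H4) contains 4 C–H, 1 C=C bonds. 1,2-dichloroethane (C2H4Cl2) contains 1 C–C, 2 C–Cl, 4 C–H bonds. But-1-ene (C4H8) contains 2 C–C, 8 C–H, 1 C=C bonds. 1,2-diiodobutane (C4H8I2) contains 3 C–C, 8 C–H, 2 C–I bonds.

Reaction I, by 39 kJ

Reaction I:
  Bonds broken (reactants):
    C–H: 4 × 427 = 1708
    C=C: 1 × 638 = 638
    Cl–Cl: 1 × 248 = 248
    Σ(broken) = 2594 kJ
  Bonds formed (products):
    C–C: 1 × 338 = 338
    C–Cl: 2 × 316 = 632
    C–H: 4 × 427 = 1708
    Σ(formed) = 2678 kJ
  ΔH_I = 2594 − 2678 = −84 kJ
Reaction II:
  Bonds broken (reactants):
    C–C: 2 × 338 = 676
    C–H: 8 × 427 = 3416
    C=C: 1 × 638 = 638
    I–I: 1 × 145 = 145
    Σ(broken) = 4875 kJ
  Bonds formed (products):
    C–C: 3 × 338 = 1014
    C–H: 8 × 427 = 3416
    C–I: 2 × 245 = 490
    Σ(formed) = 4920 kJ
  ΔH_II = 4875 − 4920 = −45 kJ
ΔH_I − ΔH_II = −39 kJ, so reaction I has the more negative ΔH; |ΔH_I − ΔH_II| = 39 kJ.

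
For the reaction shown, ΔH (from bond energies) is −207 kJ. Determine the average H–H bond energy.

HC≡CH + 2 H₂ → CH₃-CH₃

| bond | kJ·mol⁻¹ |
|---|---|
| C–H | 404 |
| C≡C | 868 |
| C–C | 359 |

D(H–H) ≈ 450 kJ/mol

Let D be the H–H bond energy.
Σ(broken) = 1×868 + 2×404 + 2×D = 1676 + 2D
Σ(formed) = 1×359 + 6×404 = 2783
ΔH = Σ(broken) − Σ(formed) = (1676 + 2D) − (2783) = −1107 + 2D
Setting this equal to −207 kJ gives 2D = 900, so D = 450 kJ/mol.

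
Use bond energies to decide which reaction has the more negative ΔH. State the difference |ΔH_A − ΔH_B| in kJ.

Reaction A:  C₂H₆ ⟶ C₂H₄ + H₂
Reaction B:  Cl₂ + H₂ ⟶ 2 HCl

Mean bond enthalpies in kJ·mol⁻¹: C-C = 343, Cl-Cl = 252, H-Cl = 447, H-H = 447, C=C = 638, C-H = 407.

Reaction A:
  Bonds broken (reactants):
    C-C: 1 × 343 = 343
    C-H: 6 × 407 = 2442
    Σ(broken) = 2785 kJ
  Bonds formed (products):
    C-H: 4 × 407 = 1628
    C=C: 1 × 638 = 638
    H-H: 1 × 447 = 447
    Σ(formed) = 2713 kJ
  ΔH_A = 2785 − 2713 = +72 kJ
Reaction B:
  Bonds broken (reactants):
    Cl-Cl: 1 × 252 = 252
    H-H: 1 × 447 = 447
    Σ(broken) = 699 kJ
  Bonds formed (products):
    H-Cl: 2 × 447 = 894
    Σ(formed) = 894 kJ
  ΔH_B = 699 − 894 = −195 kJ
ΔH_A − ΔH_B = +267 kJ, so reaction B has the more negative ΔH; |ΔH_A − ΔH_B| = 267 kJ.

Reaction B, by 267 kJ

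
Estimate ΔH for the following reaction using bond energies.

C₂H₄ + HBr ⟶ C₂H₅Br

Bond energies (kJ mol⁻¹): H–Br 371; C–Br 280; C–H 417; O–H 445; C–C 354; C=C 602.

ΔH ≈ −78 kJ

Bonds broken (reactants):
  C–H: 4 × 417 = 1668
  C=C: 1 × 602 = 602
  H–Br: 1 × 371 = 371
  Σ(broken) = 2641 kJ
Bonds formed (products):
  C–Br: 1 × 280 = 280
  C–C: 1 × 354 = 354
  C–H: 5 × 417 = 2085
  Σ(formed) = 2719 kJ
ΔH = Σ(broken) − Σ(formed) = 2641 − 2719 = −78 kJ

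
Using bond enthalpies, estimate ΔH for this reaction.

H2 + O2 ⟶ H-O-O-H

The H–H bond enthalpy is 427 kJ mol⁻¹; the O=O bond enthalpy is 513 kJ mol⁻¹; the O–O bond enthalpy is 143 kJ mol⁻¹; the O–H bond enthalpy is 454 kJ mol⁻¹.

ΔH ≈ −111 kJ

Bonds broken (reactants):
  H–H: 1 × 427 = 427
  O=O: 1 × 513 = 513
  Σ(broken) = 940 kJ
Bonds formed (products):
  O–H: 2 × 454 = 908
  O–O: 1 × 143 = 143
  Σ(formed) = 1051 kJ
ΔH = Σ(broken) − Σ(formed) = 940 − 1051 = −111 kJ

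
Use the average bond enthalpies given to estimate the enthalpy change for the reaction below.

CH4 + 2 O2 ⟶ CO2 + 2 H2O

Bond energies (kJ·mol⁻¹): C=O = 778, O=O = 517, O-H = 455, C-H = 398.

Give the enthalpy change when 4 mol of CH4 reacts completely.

Bonds broken (reactants):
  C-H: 4 × 398 = 1592
  O=O: 2 × 517 = 1034
  Σ(broken) = 2626 kJ
Bonds formed (products):
  C=O: 2 × 778 = 1556
  O-H: 4 × 455 = 1820
  Σ(formed) = 3376 kJ
ΔH = Σ(broken) − Σ(formed) = 2626 − 3376 = −750 kJ
For 4× the reaction as written: 4 × (−750) = −3000 kJ

ΔH = −3000 kJ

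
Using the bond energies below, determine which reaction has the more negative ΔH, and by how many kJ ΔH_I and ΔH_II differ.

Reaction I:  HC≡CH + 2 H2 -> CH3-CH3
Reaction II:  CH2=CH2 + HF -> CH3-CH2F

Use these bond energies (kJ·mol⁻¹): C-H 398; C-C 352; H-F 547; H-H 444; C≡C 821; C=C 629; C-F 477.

Reaction I, by 184 kJ

Reaction I:
  Bonds broken (reactants):
    C≡C: 1 × 821 = 821
    C-H: 2 × 398 = 796
    H-H: 2 × 444 = 888
    Σ(broken) = 2505 kJ
  Bonds formed (products):
    C-C: 1 × 352 = 352
    C-H: 6 × 398 = 2388
    Σ(formed) = 2740 kJ
  ΔH_I = 2505 − 2740 = −235 kJ
Reaction II:
  Bonds broken (reactants):
    C-H: 4 × 398 = 1592
    C=C: 1 × 629 = 629
    H-F: 1 × 547 = 547
    Σ(broken) = 2768 kJ
  Bonds formed (products):
    C-C: 1 × 352 = 352
    C-F: 1 × 477 = 477
    C-H: 5 × 398 = 1990
    Σ(formed) = 2819 kJ
  ΔH_II = 2768 − 2819 = −51 kJ
ΔH_I − ΔH_II = −184 kJ, so reaction I has the more negative ΔH; |ΔH_I − ΔH_II| = 184 kJ.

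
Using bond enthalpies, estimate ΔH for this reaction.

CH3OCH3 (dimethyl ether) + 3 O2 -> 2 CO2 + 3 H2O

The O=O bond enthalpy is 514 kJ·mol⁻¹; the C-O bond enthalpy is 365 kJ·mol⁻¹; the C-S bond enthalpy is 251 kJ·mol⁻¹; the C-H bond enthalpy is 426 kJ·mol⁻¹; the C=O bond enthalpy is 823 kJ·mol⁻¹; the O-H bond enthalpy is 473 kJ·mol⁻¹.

Bonds broken (reactants):
  C-H: 6 × 426 = 2556
  C-O: 2 × 365 = 730
  O=O: 3 × 514 = 1542
  Σ(broken) = 4828 kJ
Bonds formed (products):
  C=O: 4 × 823 = 3292
  O-H: 6 × 473 = 2838
  Σ(formed) = 6130 kJ
ΔH = Σ(broken) − Σ(formed) = 4828 − 6130 = −1302 kJ

ΔH ≈ −1302 kJ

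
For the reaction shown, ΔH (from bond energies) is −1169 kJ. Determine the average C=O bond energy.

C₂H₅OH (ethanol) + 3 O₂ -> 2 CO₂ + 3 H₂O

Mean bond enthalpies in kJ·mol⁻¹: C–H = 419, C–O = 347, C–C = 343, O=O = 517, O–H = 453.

D(C=O) ≈ 810 kJ/mol

Let D be the C=O bond energy.
Σ(broken) = 1×343 + 5×419 + 1×347 + 1×453 + 3×517 = 4789
Σ(formed) = 4×D + 6×453 = 2718 + 4D
ΔH = Σ(broken) − Σ(formed) = (4789) − (2718 + 4D) = +2071 − 4D
Setting this equal to −1169 kJ gives 4D = 3240, so D = 810 kJ/mol.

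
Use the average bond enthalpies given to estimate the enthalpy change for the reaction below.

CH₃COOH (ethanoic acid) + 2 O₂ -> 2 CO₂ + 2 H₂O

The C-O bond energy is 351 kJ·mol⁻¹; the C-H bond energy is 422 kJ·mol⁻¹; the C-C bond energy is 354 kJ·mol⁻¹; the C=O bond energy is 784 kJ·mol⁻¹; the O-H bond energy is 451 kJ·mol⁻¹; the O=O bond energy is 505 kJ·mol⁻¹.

ΔH ≈ −724 kJ

Bonds broken (reactants):
  C-C: 1 × 354 = 354
  C-H: 3 × 422 = 1266
  C-O: 1 × 351 = 351
  C=O: 1 × 784 = 784
  O-H: 1 × 451 = 451
  O=O: 2 × 505 = 1010
  Σ(broken) = 4216 kJ
Bonds formed (products):
  C=O: 4 × 784 = 3136
  O-H: 4 × 451 = 1804
  Σ(formed) = 4940 kJ
ΔH = Σ(broken) − Σ(formed) = 4216 − 4940 = −724 kJ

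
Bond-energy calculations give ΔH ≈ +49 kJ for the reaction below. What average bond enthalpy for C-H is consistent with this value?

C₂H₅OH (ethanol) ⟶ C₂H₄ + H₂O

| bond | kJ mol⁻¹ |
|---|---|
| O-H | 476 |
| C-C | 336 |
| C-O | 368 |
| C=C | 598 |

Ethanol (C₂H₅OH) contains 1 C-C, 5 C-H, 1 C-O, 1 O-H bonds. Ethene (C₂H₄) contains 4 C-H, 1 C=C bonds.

Let D be the C-H bond energy.
Σ(broken) = 1×336 + 5×D + 1×368 + 1×476 = 1180 + 5D
Σ(formed) = 4×D + 1×598 + 2×476 = 1550 + 4D
ΔH = Σ(broken) − Σ(formed) = (1180 + 5D) − (1550 + 4D) = −370 + D
Setting this equal to +49 kJ gives D = 419 kJ/mol.

D(C-H) ≈ 419 kJ/mol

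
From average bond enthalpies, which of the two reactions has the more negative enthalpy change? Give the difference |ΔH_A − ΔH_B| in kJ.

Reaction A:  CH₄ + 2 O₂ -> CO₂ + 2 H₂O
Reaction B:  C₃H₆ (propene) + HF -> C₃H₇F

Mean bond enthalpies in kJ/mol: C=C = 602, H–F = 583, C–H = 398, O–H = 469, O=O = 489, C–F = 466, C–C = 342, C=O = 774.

Reaction A, by 833 kJ

Reaction A:
  Bonds broken (reactants):
    C–H: 4 × 398 = 1592
    O=O: 2 × 489 = 978
    Σ(broken) = 2570 kJ
  Bonds formed (products):
    C=O: 2 × 774 = 1548
    O–H: 4 × 469 = 1876
    Σ(formed) = 3424 kJ
  ΔH_A = 2570 − 3424 = −854 kJ
Reaction B:
  Bonds broken (reactants):
    C–C: 1 × 342 = 342
    C–H: 6 × 398 = 2388
    C=C: 1 × 602 = 602
    H–F: 1 × 583 = 583
    Σ(broken) = 3915 kJ
  Bonds formed (products):
    C–C: 2 × 342 = 684
    C–F: 1 × 466 = 466
    C–H: 7 × 398 = 2786
    Σ(formed) = 3936 kJ
  ΔH_B = 3915 − 3936 = −21 kJ
ΔH_A − ΔH_B = −833 kJ, so reaction A has the more negative ΔH; |ΔH_A − ΔH_B| = 833 kJ.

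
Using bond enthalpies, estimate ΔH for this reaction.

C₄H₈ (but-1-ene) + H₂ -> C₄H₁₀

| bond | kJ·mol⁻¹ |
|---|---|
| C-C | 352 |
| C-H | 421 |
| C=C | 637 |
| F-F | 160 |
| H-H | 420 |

ΔH ≈ −137 kJ

Bonds broken (reactants):
  C-C: 2 × 352 = 704
  C-H: 8 × 421 = 3368
  C=C: 1 × 637 = 637
  H-H: 1 × 420 = 420
  Σ(broken) = 5129 kJ
Bonds formed (products):
  C-C: 3 × 352 = 1056
  C-H: 10 × 421 = 4210
  Σ(formed) = 5266 kJ
ΔH = Σ(broken) − Σ(formed) = 5129 − 5266 = −137 kJ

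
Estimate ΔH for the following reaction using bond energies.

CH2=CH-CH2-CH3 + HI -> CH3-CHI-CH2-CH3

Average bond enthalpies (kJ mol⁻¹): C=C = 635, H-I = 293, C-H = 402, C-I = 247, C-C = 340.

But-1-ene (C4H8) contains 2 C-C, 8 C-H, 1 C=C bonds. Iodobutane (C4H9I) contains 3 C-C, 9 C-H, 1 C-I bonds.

Bonds broken (reactants):
  C-C: 2 × 340 = 680
  C-H: 8 × 402 = 3216
  C=C: 1 × 635 = 635
  H-I: 1 × 293 = 293
  Σ(broken) = 4824 kJ
Bonds formed (products):
  C-C: 3 × 340 = 1020
  C-H: 9 × 402 = 3618
  C-I: 1 × 247 = 247
  Σ(formed) = 4885 kJ
ΔH = Σ(broken) − Σ(formed) = 4824 − 4885 = −61 kJ

ΔH ≈ −61 kJ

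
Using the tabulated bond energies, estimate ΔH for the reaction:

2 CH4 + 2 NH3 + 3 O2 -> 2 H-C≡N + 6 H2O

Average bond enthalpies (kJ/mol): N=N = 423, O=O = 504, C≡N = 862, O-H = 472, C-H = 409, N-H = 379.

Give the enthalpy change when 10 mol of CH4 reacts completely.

ΔH = −5740 kJ

Bonds broken (reactants):
  C-H: 8 × 409 = 3272
  N-H: 6 × 379 = 2274
  O=O: 3 × 504 = 1512
  Σ(broken) = 7058 kJ
Bonds formed (products):
  C≡N: 2 × 862 = 1724
  C-H: 2 × 409 = 818
  O-H: 12 × 472 = 5664
  Σ(formed) = 8206 kJ
ΔH = Σ(broken) − Σ(formed) = 7058 − 8206 = −1148 kJ
For 5× the reaction as written: 5 × (−1148) = −5740 kJ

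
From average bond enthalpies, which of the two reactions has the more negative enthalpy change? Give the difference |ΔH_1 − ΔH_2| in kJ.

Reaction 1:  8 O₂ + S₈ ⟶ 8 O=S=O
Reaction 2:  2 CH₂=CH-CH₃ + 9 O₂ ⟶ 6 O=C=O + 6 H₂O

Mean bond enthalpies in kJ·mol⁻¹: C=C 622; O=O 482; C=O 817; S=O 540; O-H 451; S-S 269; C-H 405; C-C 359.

Reaction 2, by 1424 kJ

Reaction 1:
  Bonds broken (reactants):
    O=O: 8 × 482 = 3856
    S-S: 8 × 269 = 2152
    Σ(broken) = 6008 kJ
  Bonds formed (products):
    S=O: 16 × 540 = 8640
    Σ(formed) = 8640 kJ
  ΔH_1 = 6008 − 8640 = −2632 kJ
Reaction 2:
  Bonds broken (reactants):
    C-C: 2 × 359 = 718
    C-H: 12 × 405 = 4860
    C=C: 2 × 622 = 1244
    O=O: 9 × 482 = 4338
    Σ(broken) = 11160 kJ
  Bonds formed (products):
    C=O: 12 × 817 = 9804
    O-H: 12 × 451 = 5412
    Σ(formed) = 15216 kJ
  ΔH_2 = 11160 − 15216 = −4056 kJ
ΔH_1 − ΔH_2 = +1424 kJ, so reaction 2 has the more negative ΔH; |ΔH_1 − ΔH_2| = 1424 kJ.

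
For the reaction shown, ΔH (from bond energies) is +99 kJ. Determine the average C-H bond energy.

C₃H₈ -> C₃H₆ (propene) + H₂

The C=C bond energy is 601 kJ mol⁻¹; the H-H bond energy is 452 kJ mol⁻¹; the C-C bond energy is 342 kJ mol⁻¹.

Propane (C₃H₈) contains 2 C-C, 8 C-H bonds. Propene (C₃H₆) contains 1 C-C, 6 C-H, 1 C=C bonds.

Let D be the C-H bond energy.
Σ(broken) = 2×342 + 8×D = 684 + 8D
Σ(formed) = 1×342 + 6×D + 1×601 + 1×452 = 1395 + 6D
ΔH = Σ(broken) − Σ(formed) = (684 + 8D) − (1395 + 6D) = −711 + 2D
Setting this equal to +99 kJ gives 2D = 810, so D = 405 kJ/mol.

D(C-H) ≈ 405 kJ/mol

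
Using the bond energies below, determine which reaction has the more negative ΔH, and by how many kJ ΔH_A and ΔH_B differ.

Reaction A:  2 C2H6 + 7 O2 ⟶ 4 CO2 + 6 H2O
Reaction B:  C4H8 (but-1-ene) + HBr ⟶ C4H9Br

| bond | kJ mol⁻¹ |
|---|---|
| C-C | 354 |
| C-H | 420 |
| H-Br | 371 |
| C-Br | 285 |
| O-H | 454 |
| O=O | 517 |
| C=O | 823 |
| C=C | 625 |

Reaction A:
  Bonds broken (reactants):
    C-C: 2 × 354 = 708
    C-H: 12 × 420 = 5040
    O=O: 7 × 517 = 3619
    Σ(broken) = 9367 kJ
  Bonds formed (products):
    C=O: 8 × 823 = 6584
    O-H: 12 × 454 = 5448
    Σ(formed) = 12032 kJ
  ΔH_A = 9367 − 12032 = −2665 kJ
Reaction B:
  Bonds broken (reactants):
    C-C: 2 × 354 = 708
    C-H: 8 × 420 = 3360
    C=C: 1 × 625 = 625
    H-Br: 1 × 371 = 371
    Σ(broken) = 5064 kJ
  Bonds formed (products):
    C-Br: 1 × 285 = 285
    C-C: 3 × 354 = 1062
    C-H: 9 × 420 = 3780
    Σ(formed) = 5127 kJ
  ΔH_B = 5064 − 5127 = −63 kJ
ΔH_A − ΔH_B = −2602 kJ, so reaction A has the more negative ΔH; |ΔH_A − ΔH_B| = 2602 kJ.

Reaction A, by 2602 kJ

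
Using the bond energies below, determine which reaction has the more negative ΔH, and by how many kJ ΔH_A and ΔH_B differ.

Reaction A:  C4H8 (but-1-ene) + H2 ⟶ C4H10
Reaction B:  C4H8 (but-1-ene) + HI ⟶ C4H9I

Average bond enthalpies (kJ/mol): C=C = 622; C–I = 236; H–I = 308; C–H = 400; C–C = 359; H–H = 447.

Reaction A, by 25 kJ

Reaction A:
  Bonds broken (reactants):
    C–C: 2 × 359 = 718
    C–H: 8 × 400 = 3200
    C=C: 1 × 622 = 622
    H–H: 1 × 447 = 447
    Σ(broken) = 4987 kJ
  Bonds formed (products):
    C–C: 3 × 359 = 1077
    C–H: 10 × 400 = 4000
    Σ(formed) = 5077 kJ
  ΔH_A = 4987 − 5077 = −90 kJ
Reaction B:
  Bonds broken (reactants):
    C–C: 2 × 359 = 718
    C–H: 8 × 400 = 3200
    C=C: 1 × 622 = 622
    H–I: 1 × 308 = 308
    Σ(broken) = 4848 kJ
  Bonds formed (products):
    C–C: 3 × 359 = 1077
    C–H: 9 × 400 = 3600
    C–I: 1 × 236 = 236
    Σ(formed) = 4913 kJ
  ΔH_B = 4848 − 4913 = −65 kJ
ΔH_A − ΔH_B = −25 kJ, so reaction A has the more negative ΔH; |ΔH_A − ΔH_B| = 25 kJ.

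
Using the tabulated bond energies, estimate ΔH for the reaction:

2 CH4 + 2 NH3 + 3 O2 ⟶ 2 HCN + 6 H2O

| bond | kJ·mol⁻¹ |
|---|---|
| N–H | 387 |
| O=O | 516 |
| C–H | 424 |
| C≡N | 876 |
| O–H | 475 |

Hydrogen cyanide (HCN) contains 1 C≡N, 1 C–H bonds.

ΔH ≈ −1038 kJ

Bonds broken (reactants):
  C–H: 8 × 424 = 3392
  N–H: 6 × 387 = 2322
  O=O: 3 × 516 = 1548
  Σ(broken) = 7262 kJ
Bonds formed (products):
  C≡N: 2 × 876 = 1752
  C–H: 2 × 424 = 848
  O–H: 12 × 475 = 5700
  Σ(formed) = 8300 kJ
ΔH = Σ(broken) − Σ(formed) = 7262 − 8300 = −1038 kJ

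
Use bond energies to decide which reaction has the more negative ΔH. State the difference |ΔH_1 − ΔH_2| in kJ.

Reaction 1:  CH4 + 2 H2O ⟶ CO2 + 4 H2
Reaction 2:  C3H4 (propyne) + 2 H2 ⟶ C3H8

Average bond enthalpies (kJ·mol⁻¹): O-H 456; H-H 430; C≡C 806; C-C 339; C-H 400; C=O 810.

Reaction 1:
  Bonds broken (reactants):
    C-H: 4 × 400 = 1600
    O-H: 4 × 456 = 1824
    Σ(broken) = 3424 kJ
  Bonds formed (products):
    C=O: 2 × 810 = 1620
    H-H: 4 × 430 = 1720
    Σ(formed) = 3340 kJ
  ΔH_1 = 3424 − 3340 = +84 kJ
Reaction 2:
  Bonds broken (reactants):
    C≡C: 1 × 806 = 806
    C-C: 1 × 339 = 339
    C-H: 4 × 400 = 1600
    H-H: 2 × 430 = 860
    Σ(broken) = 3605 kJ
  Bonds formed (products):
    C-C: 2 × 339 = 678
    C-H: 8 × 400 = 3200
    Σ(formed) = 3878 kJ
  ΔH_2 = 3605 − 3878 = −273 kJ
ΔH_1 − ΔH_2 = +357 kJ, so reaction 2 has the more negative ΔH; |ΔH_1 − ΔH_2| = 357 kJ.

Reaction 2, by 357 kJ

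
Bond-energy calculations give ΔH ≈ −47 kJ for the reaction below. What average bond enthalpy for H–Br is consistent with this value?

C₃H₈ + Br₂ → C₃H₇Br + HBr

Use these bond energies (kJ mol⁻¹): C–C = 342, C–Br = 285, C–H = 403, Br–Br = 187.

D(H–Br) ≈ 352 kJ/mol

Let D be the H–Br bond energy.
Σ(broken) = 1×187 + 2×342 + 8×403 = 4095
Σ(formed) = 1×285 + 2×342 + 7×403 + 1×D = 3790 + D
ΔH = Σ(broken) − Σ(formed) = (4095) − (3790 + D) = +305 − D
Setting this equal to −47 kJ gives D = 352 kJ/mol.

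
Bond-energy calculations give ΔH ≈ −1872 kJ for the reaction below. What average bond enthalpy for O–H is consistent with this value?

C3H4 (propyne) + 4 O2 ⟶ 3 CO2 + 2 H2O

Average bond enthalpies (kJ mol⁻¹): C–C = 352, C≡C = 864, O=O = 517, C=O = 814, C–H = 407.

Let D be the O–H bond energy.
Σ(broken) = 1×864 + 1×352 + 4×407 + 4×517 = 4912
Σ(formed) = 6×814 + 4×D = 4884 + 4D
ΔH = Σ(broken) − Σ(formed) = (4912) − (4884 + 4D) = +28 − 4D
Setting this equal to −1872 kJ gives 4D = 1900, so D = 475 kJ/mol.

D(O–H) ≈ 475 kJ/mol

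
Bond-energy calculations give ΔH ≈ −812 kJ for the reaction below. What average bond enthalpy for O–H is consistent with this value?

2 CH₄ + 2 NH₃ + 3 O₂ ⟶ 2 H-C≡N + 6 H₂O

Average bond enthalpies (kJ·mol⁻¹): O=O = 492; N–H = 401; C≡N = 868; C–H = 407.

D(O–H) ≈ 450 kJ/mol

Let D be the O–H bond energy.
Σ(broken) = 8×407 + 6×401 + 3×492 = 7138
Σ(formed) = 2×868 + 2×407 + 12×D = 2550 + 12D
ΔH = Σ(broken) − Σ(formed) = (7138) − (2550 + 12D) = +4588 − 12D
Setting this equal to −812 kJ gives 12D = 5400, so D = 450 kJ/mol.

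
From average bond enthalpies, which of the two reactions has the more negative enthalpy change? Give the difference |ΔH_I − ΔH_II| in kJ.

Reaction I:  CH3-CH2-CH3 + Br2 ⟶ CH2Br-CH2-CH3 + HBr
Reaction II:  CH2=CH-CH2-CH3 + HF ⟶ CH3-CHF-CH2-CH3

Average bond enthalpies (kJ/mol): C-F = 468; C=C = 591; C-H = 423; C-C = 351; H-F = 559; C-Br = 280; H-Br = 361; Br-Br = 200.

Reaction II, by 74 kJ

Reaction I:
  Bonds broken (reactants):
    Br-Br: 1 × 200 = 200
    C-C: 2 × 351 = 702
    C-H: 8 × 423 = 3384
    Σ(broken) = 4286 kJ
  Bonds formed (products):
    C-Br: 1 × 280 = 280
    C-C: 2 × 351 = 702
    C-H: 7 × 423 = 2961
    H-Br: 1 × 361 = 361
    Σ(formed) = 4304 kJ
  ΔH_I = 4286 − 4304 = −18 kJ
Reaction II:
  Bonds broken (reactants):
    C-C: 2 × 351 = 702
    C-H: 8 × 423 = 3384
    C=C: 1 × 591 = 591
    H-F: 1 × 559 = 559
    Σ(broken) = 5236 kJ
  Bonds formed (products):
    C-C: 3 × 351 = 1053
    C-F: 1 × 468 = 468
    C-H: 9 × 423 = 3807
    Σ(formed) = 5328 kJ
  ΔH_II = 5236 − 5328 = −92 kJ
ΔH_I − ΔH_II = +74 kJ, so reaction II has the more negative ΔH; |ΔH_I − ΔH_II| = 74 kJ.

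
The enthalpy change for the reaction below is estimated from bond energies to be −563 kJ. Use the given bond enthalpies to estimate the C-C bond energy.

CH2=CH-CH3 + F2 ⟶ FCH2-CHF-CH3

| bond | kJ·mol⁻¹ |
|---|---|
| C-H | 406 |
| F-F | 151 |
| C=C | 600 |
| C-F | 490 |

D(C-C) ≈ 334 kJ/mol

Let D be the C-C bond energy.
Σ(broken) = 1×D + 6×406 + 1×600 + 1×151 = 3187 + D
Σ(formed) = 2×D + 2×490 + 6×406 = 3416 + 2D
ΔH = Σ(broken) − Σ(formed) = (3187 + D) − (3416 + 2D) = −229 − D
Setting this equal to −563 kJ gives D = 334 kJ/mol.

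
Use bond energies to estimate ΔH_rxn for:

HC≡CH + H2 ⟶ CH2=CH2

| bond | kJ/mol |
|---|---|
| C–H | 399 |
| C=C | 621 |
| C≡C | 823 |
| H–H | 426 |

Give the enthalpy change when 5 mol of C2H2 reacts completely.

ΔH = −850 kJ

Bonds broken (reactants):
  C≡C: 1 × 823 = 823
  C–H: 2 × 399 = 798
  H–H: 1 × 426 = 426
  Σ(broken) = 2047 kJ
Bonds formed (products):
  C–H: 4 × 399 = 1596
  C=C: 1 × 621 = 621
  Σ(formed) = 2217 kJ
ΔH = Σ(broken) − Σ(formed) = 2047 − 2217 = −170 kJ
For 5× the reaction as written: 5 × (−170) = −850 kJ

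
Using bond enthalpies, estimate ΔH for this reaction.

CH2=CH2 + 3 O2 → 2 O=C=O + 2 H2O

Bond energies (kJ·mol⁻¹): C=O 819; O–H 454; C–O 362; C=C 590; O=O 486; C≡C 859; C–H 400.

Bonds broken (reactants):
  C–H: 4 × 400 = 1600
  C=C: 1 × 590 = 590
  O=O: 3 × 486 = 1458
  Σ(broken) = 3648 kJ
Bonds formed (products):
  C=O: 4 × 819 = 3276
  O–H: 4 × 454 = 1816
  Σ(formed) = 5092 kJ
ΔH = Σ(broken) − Σ(formed) = 3648 − 5092 = −1444 kJ

ΔH ≈ −1444 kJ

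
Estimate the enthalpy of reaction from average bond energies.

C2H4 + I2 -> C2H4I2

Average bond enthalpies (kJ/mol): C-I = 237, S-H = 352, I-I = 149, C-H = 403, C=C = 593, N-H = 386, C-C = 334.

Bonds broken (reactants):
  C-H: 4 × 403 = 1612
  C=C: 1 × 593 = 593
  I-I: 1 × 149 = 149
  Σ(broken) = 2354 kJ
Bonds formed (products):
  C-C: 1 × 334 = 334
  C-H: 4 × 403 = 1612
  C-I: 2 × 237 = 474
  Σ(formed) = 2420 kJ
ΔH = Σ(broken) − Σ(formed) = 2354 − 2420 = −66 kJ

ΔH ≈ −66 kJ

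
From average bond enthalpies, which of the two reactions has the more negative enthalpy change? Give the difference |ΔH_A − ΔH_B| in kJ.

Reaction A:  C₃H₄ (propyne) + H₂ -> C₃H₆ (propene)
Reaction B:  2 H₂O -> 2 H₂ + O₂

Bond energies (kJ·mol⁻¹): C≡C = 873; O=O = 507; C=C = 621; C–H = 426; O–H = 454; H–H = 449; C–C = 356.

Reaction A, by 562 kJ

Reaction A:
  Bonds broken (reactants):
    C≡C: 1 × 873 = 873
    C–C: 1 × 356 = 356
    C–H: 4 × 426 = 1704
    H–H: 1 × 449 = 449
    Σ(broken) = 3382 kJ
  Bonds formed (products):
    C–C: 1 × 356 = 356
    C–H: 6 × 426 = 2556
    C=C: 1 × 621 = 621
    Σ(formed) = 3533 kJ
  ΔH_A = 3382 − 3533 = −151 kJ
Reaction B:
  Bonds broken (reactants):
    O–H: 4 × 454 = 1816
    Σ(broken) = 1816 kJ
  Bonds formed (products):
    H–H: 2 × 449 = 898
    O=O: 1 × 507 = 507
    Σ(formed) = 1405 kJ
  ΔH_B = 1816 − 1405 = +411 kJ
ΔH_A − ΔH_B = −562 kJ, so reaction A has the more negative ΔH; |ΔH_A − ΔH_B| = 562 kJ.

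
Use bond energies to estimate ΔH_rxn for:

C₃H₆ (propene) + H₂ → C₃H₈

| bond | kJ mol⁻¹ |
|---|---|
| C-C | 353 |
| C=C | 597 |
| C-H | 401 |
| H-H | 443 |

Bonds broken (reactants):
  C-C: 1 × 353 = 353
  C-H: 6 × 401 = 2406
  C=C: 1 × 597 = 597
  H-H: 1 × 443 = 443
  Σ(broken) = 3799 kJ
Bonds formed (products):
  C-C: 2 × 353 = 706
  C-H: 8 × 401 = 3208
  Σ(formed) = 3914 kJ
ΔH = Σ(broken) − Σ(formed) = 3799 − 3914 = −115 kJ

ΔH ≈ −115 kJ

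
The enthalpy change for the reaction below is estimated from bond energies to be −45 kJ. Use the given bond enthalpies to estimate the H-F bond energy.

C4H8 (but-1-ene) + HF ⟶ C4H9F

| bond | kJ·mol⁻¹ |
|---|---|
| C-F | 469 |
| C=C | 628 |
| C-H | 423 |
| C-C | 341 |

Let D be the H-F bond energy.
Σ(broken) = 2×341 + 8×423 + 1×628 + 1×D = 4694 + D
Σ(formed) = 3×341 + 1×469 + 9×423 = 5299
ΔH = Σ(broken) − Σ(formed) = (4694 + D) − (5299) = −605 + D
Setting this equal to −45 kJ gives D = 560 kJ/mol.

D(H-F) ≈ 560 kJ/mol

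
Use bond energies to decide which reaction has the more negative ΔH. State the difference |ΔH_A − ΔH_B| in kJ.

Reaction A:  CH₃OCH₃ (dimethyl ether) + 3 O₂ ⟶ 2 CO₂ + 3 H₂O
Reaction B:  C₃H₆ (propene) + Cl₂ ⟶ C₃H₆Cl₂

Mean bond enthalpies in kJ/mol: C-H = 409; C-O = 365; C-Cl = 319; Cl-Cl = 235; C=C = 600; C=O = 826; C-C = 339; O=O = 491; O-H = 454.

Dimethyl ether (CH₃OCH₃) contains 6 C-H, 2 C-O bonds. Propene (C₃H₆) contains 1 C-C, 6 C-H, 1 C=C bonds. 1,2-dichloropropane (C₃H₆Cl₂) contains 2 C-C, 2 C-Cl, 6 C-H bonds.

Reaction A, by 1229 kJ

Reaction A:
  Bonds broken (reactants):
    C-H: 6 × 409 = 2454
    C-O: 2 × 365 = 730
    O=O: 3 × 491 = 1473
    Σ(broken) = 4657 kJ
  Bonds formed (products):
    C=O: 4 × 826 = 3304
    O-H: 6 × 454 = 2724
    Σ(formed) = 6028 kJ
  ΔH_A = 4657 − 6028 = −1371 kJ
Reaction B:
  Bonds broken (reactants):
    C-C: 1 × 339 = 339
    C-H: 6 × 409 = 2454
    C=C: 1 × 600 = 600
    Cl-Cl: 1 × 235 = 235
    Σ(broken) = 3628 kJ
  Bonds formed (products):
    C-C: 2 × 339 = 678
    C-Cl: 2 × 319 = 638
    C-H: 6 × 409 = 2454
    Σ(formed) = 3770 kJ
  ΔH_B = 3628 − 3770 = −142 kJ
ΔH_A − ΔH_B = −1229 kJ, so reaction A has the more negative ΔH; |ΔH_A − ΔH_B| = 1229 kJ.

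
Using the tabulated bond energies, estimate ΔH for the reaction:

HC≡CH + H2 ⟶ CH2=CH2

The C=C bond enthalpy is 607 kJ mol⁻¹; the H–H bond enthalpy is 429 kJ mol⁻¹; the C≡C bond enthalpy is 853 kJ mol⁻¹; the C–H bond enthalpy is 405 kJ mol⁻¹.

Bonds broken (reactants):
  C≡C: 1 × 853 = 853
  C–H: 2 × 405 = 810
  H–H: 1 × 429 = 429
  Σ(broken) = 2092 kJ
Bonds formed (products):
  C–H: 4 × 405 = 1620
  C=C: 1 × 607 = 607
  Σ(formed) = 2227 kJ
ΔH = Σ(broken) − Σ(formed) = 2092 − 2227 = −135 kJ

ΔH ≈ −135 kJ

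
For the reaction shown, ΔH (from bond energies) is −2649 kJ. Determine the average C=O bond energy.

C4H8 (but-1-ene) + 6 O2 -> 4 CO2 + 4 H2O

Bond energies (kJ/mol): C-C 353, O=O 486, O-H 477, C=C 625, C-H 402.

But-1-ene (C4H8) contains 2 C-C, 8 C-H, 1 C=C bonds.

D(C=O) ≈ 787 kJ/mol

Let D be the C=O bond energy.
Σ(broken) = 2×353 + 8×402 + 1×625 + 6×486 = 7463
Σ(formed) = 8×D + 8×477 = 3816 + 8D
ΔH = Σ(broken) − Σ(formed) = (7463) − (3816 + 8D) = +3647 − 8D
Setting this equal to −2649 kJ gives 8D = 6296, so D = 787 kJ/mol.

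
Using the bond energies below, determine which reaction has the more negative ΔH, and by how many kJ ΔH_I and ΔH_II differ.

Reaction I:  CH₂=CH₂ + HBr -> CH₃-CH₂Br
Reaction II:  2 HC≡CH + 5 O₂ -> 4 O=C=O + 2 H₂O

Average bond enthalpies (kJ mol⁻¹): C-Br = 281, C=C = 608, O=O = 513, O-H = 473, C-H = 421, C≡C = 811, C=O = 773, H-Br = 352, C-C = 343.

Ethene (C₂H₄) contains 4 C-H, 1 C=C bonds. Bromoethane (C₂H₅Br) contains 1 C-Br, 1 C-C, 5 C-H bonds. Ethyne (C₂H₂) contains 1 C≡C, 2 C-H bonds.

Reaction I:
  Bonds broken (reactants):
    C-H: 4 × 421 = 1684
    C=C: 1 × 608 = 608
    H-Br: 1 × 352 = 352
    Σ(broken) = 2644 kJ
  Bonds formed (products):
    C-Br: 1 × 281 = 281
    C-C: 1 × 343 = 343
    C-H: 5 × 421 = 2105
    Σ(formed) = 2729 kJ
  ΔH_I = 2644 − 2729 = −85 kJ
Reaction II:
  Bonds broken (reactants):
    C≡C: 2 × 811 = 1622
    C-H: 4 × 421 = 1684
    O=O: 5 × 513 = 2565
    Σ(broken) = 5871 kJ
  Bonds formed (products):
    C=O: 8 × 773 = 6184
    O-H: 4 × 473 = 1892
    Σ(formed) = 8076 kJ
  ΔH_II = 5871 − 8076 = −2205 kJ
ΔH_I − ΔH_II = +2120 kJ, so reaction II has the more negative ΔH; |ΔH_I − ΔH_II| = 2120 kJ.

Reaction II, by 2120 kJ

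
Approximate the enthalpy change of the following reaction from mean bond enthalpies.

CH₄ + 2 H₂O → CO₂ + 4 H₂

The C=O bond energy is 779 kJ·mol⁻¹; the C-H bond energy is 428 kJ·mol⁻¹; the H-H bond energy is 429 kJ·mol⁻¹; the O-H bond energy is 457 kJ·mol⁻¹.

ΔH ≈ +266 kJ

Bonds broken (reactants):
  C-H: 4 × 428 = 1712
  O-H: 4 × 457 = 1828
  Σ(broken) = 3540 kJ
Bonds formed (products):
  C=O: 2 × 779 = 1558
  H-H: 4 × 429 = 1716
  Σ(formed) = 3274 kJ
ΔH = Σ(broken) − Σ(formed) = 3540 − 3274 = +266 kJ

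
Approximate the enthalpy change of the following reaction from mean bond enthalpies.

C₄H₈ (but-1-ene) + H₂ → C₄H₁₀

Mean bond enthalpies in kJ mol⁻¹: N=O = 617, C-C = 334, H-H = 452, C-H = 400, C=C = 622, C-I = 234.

Bonds broken (reactants):
  C-C: 2 × 334 = 668
  C-H: 8 × 400 = 3200
  C=C: 1 × 622 = 622
  H-H: 1 × 452 = 452
  Σ(broken) = 4942 kJ
Bonds formed (products):
  C-C: 3 × 334 = 1002
  C-H: 10 × 400 = 4000
  Σ(formed) = 5002 kJ
ΔH = Σ(broken) − Σ(formed) = 4942 − 5002 = −60 kJ

ΔH ≈ −60 kJ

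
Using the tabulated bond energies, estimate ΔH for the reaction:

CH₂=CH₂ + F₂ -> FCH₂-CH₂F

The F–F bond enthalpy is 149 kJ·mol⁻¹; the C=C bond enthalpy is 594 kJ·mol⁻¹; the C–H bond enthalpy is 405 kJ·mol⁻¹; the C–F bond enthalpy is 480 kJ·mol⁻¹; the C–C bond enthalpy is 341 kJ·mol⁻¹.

Bonds broken (reactants):
  C–H: 4 × 405 = 1620
  C=C: 1 × 594 = 594
  F–F: 1 × 149 = 149
  Σ(broken) = 2363 kJ
Bonds formed (products):
  C–C: 1 × 341 = 341
  C–F: 2 × 480 = 960
  C–H: 4 × 405 = 1620
  Σ(formed) = 2921 kJ
ΔH = Σ(broken) − Σ(formed) = 2363 − 2921 = −558 kJ

ΔH ≈ −558 kJ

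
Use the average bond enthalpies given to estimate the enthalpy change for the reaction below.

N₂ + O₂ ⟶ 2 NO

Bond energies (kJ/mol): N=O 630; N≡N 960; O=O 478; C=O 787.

Bonds broken (reactants):
  N≡N: 1 × 960 = 960
  O=O: 1 × 478 = 478
  Σ(broken) = 1438 kJ
Bonds formed (products):
  N=O: 2 × 630 = 1260
  Σ(formed) = 1260 kJ
ΔH = Σ(broken) − Σ(formed) = 1438 − 1260 = +178 kJ

ΔH ≈ +178 kJ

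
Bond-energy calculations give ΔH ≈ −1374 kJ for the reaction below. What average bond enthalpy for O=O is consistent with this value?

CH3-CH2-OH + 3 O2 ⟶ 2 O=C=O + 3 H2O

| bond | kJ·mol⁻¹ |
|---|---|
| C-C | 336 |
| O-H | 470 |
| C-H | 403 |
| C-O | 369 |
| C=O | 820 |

Let D be the O=O bond energy.
Σ(broken) = 1×336 + 5×403 + 1×369 + 1×470 + 3×D = 3190 + 3D
Σ(formed) = 4×820 + 6×470 = 6100
ΔH = Σ(broken) − Σ(formed) = (3190 + 3D) − (6100) = −2910 + 3D
Setting this equal to −1374 kJ gives 3D = 1536, so D = 512 kJ/mol.

D(O=O) ≈ 512 kJ/mol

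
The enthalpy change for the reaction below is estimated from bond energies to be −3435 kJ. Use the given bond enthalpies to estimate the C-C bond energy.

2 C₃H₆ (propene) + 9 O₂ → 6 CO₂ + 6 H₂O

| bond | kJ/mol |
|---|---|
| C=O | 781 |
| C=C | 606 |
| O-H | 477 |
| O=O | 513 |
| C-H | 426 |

D(C-C) ≈ 360 kJ/mol

Let D be the C-C bond energy.
Σ(broken) = 2×D + 12×426 + 2×606 + 9×513 = 10941 + 2D
Σ(formed) = 12×781 + 12×477 = 15096
ΔH = Σ(broken) − Σ(formed) = (10941 + 2D) − (15096) = −4155 + 2D
Setting this equal to −3435 kJ gives 2D = 720, so D = 360 kJ/mol.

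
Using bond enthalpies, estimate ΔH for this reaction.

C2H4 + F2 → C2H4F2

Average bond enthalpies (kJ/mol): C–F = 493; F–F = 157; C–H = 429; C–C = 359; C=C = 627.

Bonds broken (reactants):
  C–H: 4 × 429 = 1716
  C=C: 1 × 627 = 627
  F–F: 1 × 157 = 157
  Σ(broken) = 2500 kJ
Bonds formed (products):
  C–C: 1 × 359 = 359
  C–F: 2 × 493 = 986
  C–H: 4 × 429 = 1716
  Σ(formed) = 3061 kJ
ΔH = Σ(broken) − Σ(formed) = 2500 − 3061 = −561 kJ

ΔH ≈ −561 kJ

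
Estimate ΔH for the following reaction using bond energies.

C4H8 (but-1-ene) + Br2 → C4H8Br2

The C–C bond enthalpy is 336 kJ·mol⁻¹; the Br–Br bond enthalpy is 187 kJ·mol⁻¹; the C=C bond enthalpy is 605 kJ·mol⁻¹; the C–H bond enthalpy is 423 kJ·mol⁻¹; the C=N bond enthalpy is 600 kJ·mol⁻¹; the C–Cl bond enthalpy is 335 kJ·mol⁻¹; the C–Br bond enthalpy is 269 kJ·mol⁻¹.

Bonds broken (reactants):
  Br–Br: 1 × 187 = 187
  C–C: 2 × 336 = 672
  C–H: 8 × 423 = 3384
  C=C: 1 × 605 = 605
  Σ(broken) = 4848 kJ
Bonds formed (products):
  C–Br: 2 × 269 = 538
  C–C: 3 × 336 = 1008
  C–H: 8 × 423 = 3384
  Σ(formed) = 4930 kJ
ΔH = Σ(broken) − Σ(formed) = 4848 − 4930 = −82 kJ

ΔH ≈ −82 kJ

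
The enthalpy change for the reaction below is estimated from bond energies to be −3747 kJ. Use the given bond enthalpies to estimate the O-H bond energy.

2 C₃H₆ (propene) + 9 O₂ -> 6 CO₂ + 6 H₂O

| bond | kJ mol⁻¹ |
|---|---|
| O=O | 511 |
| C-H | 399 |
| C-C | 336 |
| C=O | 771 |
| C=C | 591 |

D(O-H) ≈ 478 kJ/mol

Let D be the O-H bond energy.
Σ(broken) = 2×336 + 12×399 + 2×591 + 9×511 = 11241
Σ(formed) = 12×771 + 12×D = 9252 + 12D
ΔH = Σ(broken) − Σ(formed) = (11241) − (9252 + 12D) = +1989 − 12D
Setting this equal to −3747 kJ gives 12D = 5736, so D = 478 kJ/mol.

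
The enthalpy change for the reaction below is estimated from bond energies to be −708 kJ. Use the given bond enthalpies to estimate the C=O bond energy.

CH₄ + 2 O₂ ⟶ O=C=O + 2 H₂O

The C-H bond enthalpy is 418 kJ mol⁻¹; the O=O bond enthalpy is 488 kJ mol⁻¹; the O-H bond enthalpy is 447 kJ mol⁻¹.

D(C=O) ≈ 784 kJ/mol

Let D be the C=O bond energy.
Σ(broken) = 4×418 + 2×488 = 2648
Σ(formed) = 2×D + 4×447 = 1788 + 2D
ΔH = Σ(broken) − Σ(formed) = (2648) − (1788 + 2D) = +860 − 2D
Setting this equal to −708 kJ gives 2D = 1568, so D = 784 kJ/mol.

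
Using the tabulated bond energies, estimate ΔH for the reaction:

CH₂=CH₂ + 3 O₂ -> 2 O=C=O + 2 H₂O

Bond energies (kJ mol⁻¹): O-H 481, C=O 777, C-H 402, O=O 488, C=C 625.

ΔH ≈ −1335 kJ

Bonds broken (reactants):
  C-H: 4 × 402 = 1608
  C=C: 1 × 625 = 625
  O=O: 3 × 488 = 1464
  Σ(broken) = 3697 kJ
Bonds formed (products):
  C=O: 4 × 777 = 3108
  O-H: 4 × 481 = 1924
  Σ(formed) = 5032 kJ
ΔH = Σ(broken) − Σ(formed) = 3697 − 5032 = −1335 kJ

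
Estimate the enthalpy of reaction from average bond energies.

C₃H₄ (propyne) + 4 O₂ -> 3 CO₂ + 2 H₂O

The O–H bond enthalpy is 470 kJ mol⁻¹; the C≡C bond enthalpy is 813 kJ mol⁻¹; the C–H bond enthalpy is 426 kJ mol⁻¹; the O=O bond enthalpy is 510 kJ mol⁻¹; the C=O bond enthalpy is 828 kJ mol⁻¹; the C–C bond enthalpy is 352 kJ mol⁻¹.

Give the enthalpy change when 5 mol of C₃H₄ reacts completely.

ΔH = −9695 kJ

Bonds broken (reactants):
  C≡C: 1 × 813 = 813
  C–C: 1 × 352 = 352
  C–H: 4 × 426 = 1704
  O=O: 4 × 510 = 2040
  Σ(broken) = 4909 kJ
Bonds formed (products):
  C=O: 6 × 828 = 4968
  O–H: 4 × 470 = 1880
  Σ(formed) = 6848 kJ
ΔH = Σ(broken) − Σ(formed) = 4909 − 6848 = −1939 kJ
For 5× the reaction as written: 5 × (−1939) = −9695 kJ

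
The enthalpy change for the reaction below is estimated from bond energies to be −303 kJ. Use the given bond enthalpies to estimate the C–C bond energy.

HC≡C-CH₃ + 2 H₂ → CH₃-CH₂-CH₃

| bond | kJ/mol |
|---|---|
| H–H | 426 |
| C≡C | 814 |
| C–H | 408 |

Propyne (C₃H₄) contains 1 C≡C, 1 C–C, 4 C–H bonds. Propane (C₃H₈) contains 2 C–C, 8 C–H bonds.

Let D be the C–C bond energy.
Σ(broken) = 1×814 + 1×D + 4×408 + 2×426 = 3298 + D
Σ(formed) = 2×D + 8×408 = 3264 + 2D
ΔH = Σ(broken) − Σ(formed) = (3298 + D) − (3264 + 2D) = +34 − D
Setting this equal to −303 kJ gives D = 337 kJ/mol.

D(C–C) ≈ 337 kJ/mol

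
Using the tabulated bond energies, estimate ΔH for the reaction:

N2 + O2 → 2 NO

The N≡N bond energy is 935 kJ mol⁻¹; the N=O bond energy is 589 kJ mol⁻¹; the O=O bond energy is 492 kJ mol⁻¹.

ΔH ≈ +249 kJ

Bonds broken (reactants):
  N≡N: 1 × 935 = 935
  O=O: 1 × 492 = 492
  Σ(broken) = 1427 kJ
Bonds formed (products):
  N=O: 2 × 589 = 1178
  Σ(formed) = 1178 kJ
ΔH = Σ(broken) − Σ(formed) = 1427 − 1178 = +249 kJ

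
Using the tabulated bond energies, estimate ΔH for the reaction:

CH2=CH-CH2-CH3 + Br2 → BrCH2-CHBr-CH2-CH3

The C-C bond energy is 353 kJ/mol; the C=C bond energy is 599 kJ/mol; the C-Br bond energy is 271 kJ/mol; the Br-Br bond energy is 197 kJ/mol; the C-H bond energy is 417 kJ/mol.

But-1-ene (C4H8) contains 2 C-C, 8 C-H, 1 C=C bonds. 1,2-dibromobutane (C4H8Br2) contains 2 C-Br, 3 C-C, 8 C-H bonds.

ΔH ≈ −99 kJ

Bonds broken (reactants):
  Br-Br: 1 × 197 = 197
  C-C: 2 × 353 = 706
  C-H: 8 × 417 = 3336
  C=C: 1 × 599 = 599
  Σ(broken) = 4838 kJ
Bonds formed (products):
  C-Br: 2 × 271 = 542
  C-C: 3 × 353 = 1059
  C-H: 8 × 417 = 3336
  Σ(formed) = 4937 kJ
ΔH = Σ(broken) − Σ(formed) = 4838 − 4937 = −99 kJ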